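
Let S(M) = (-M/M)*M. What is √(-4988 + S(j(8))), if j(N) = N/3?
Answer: 2*I*√11229/3 ≈ 70.645*I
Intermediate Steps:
j(N) = N/3 (j(N) = N*(⅓) = N/3)
S(M) = -M (S(M) = (-1*1)*M = -M)
√(-4988 + S(j(8))) = √(-4988 - 8/3) = √(-14972/3) = 2*I*√11229/3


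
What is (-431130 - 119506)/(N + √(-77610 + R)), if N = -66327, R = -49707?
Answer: 6087005662/733233041 + 10186766*I*√93/2199699123 ≈ 8.3016 + 0.04466*I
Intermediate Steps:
(-431130 - 119506)/(N + √(-77610 + R)) = (-431130 - 119506)/(-66327 + √(-77610 - 49707)) = -550636/(-66327 + √(-127317)) = -550636/(-66327 + 37*I*√93)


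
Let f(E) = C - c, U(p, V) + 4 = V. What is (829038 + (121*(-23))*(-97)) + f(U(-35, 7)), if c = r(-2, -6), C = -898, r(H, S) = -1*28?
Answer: 1098119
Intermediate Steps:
r(H, S) = -28
U(p, V) = -4 + V
c = -28
f(E) = -870 (f(E) = -898 - 1*(-28) = -898 + 28 = -870)
(829038 + (121*(-23))*(-97)) + f(U(-35, 7)) = (829038 + (121*(-23))*(-97)) - 870 = (829038 - 2783*(-97)) - 870 = (829038 + 269951) - 870 = 1098989 - 870 = 1098119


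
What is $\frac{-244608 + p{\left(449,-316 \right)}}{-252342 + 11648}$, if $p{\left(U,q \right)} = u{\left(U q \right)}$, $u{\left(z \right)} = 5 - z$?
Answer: $\frac{102719}{240694} \approx 0.42676$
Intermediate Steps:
$p{\left(U,q \right)} = 5 - U q$
$\frac{-244608 + p{\left(449,-316 \right)}}{-252342 + 11648} = \frac{-244608 - \left(-5 + 449 \left(-316\right)\right)}{-252342 + 11648} = \frac{-244608 + \left(5 + 141884\right)}{-240694} = \left(-244608 + 141889\right) \left(- \frac{1}{240694}\right) = \left(-102719\right) \left(- \frac{1}{240694}\right) = \frac{102719}{240694}$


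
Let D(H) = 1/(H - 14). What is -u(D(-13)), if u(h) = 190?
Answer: -190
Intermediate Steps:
D(H) = 1/(-14 + H)
-u(D(-13)) = -1*190 = -190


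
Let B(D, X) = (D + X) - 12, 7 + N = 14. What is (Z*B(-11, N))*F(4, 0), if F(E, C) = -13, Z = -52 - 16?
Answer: -14144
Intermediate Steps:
N = 7 (N = -7 + 14 = 7)
Z = -68
B(D, X) = -12 + D + X
(Z*B(-11, N))*F(4, 0) = -68*(-12 - 11 + 7)*(-13) = -68*(-16)*(-13) = 1088*(-13) = -14144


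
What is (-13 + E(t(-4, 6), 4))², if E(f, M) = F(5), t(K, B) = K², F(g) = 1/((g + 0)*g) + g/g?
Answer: 89401/625 ≈ 143.04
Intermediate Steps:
F(g) = 1 + g⁻² (F(g) = 1/(g*g) + 1 = g⁻² + 1 = 1 + g⁻²)
E(f, M) = 26/25 (E(f, M) = 1 + 5⁻² = 1 + 1/25 = 26/25)
(-13 + E(t(-4, 6), 4))² = (-13 + 26/25)² = (-299/25)² = 89401/625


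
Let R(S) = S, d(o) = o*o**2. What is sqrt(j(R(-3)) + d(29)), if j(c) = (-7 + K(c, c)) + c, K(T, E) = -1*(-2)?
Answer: 9*sqrt(301) ≈ 156.14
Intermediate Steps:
K(T, E) = 2
d(o) = o**3
j(c) = -5 + c (j(c) = (-7 + 2) + c = -5 + c)
sqrt(j(R(-3)) + d(29)) = sqrt((-5 - 3) + 29**3) = sqrt(-8 + 24389) = sqrt(24381) = 9*sqrt(301)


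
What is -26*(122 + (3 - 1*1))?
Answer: -3224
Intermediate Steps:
-26*(122 + (3 - 1*1)) = -26*(122 + (3 - 1)) = -26*(122 + 2) = -26*124 = -3224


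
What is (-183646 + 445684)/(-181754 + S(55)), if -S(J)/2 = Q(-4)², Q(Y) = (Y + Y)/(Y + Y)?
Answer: -131019/90878 ≈ -1.4417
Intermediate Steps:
Q(Y) = 1 (Q(Y) = (2*Y)/((2*Y)) = (2*Y)*(1/(2*Y)) = 1)
S(J) = -2 (S(J) = -2*1² = -2*1 = -2)
(-183646 + 445684)/(-181754 + S(55)) = (-183646 + 445684)/(-181754 - 2) = 262038/(-181756) = 262038*(-1/181756) = -131019/90878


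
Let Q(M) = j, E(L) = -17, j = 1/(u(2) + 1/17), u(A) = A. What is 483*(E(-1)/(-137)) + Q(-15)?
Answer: 289714/4795 ≈ 60.420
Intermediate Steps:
j = 17/35 (j = 1/(2 + 1/17) = 1/(35/17) = 17/35 ≈ 0.48571)
Q(M) = 17/35
483*(E(-1)/(-137)) + Q(-15) = 483*(-17/(-137)) + 17/35 = 483*(-17*(-1/137)) + 17/35 = 483*(17/137) + 17/35 = 8211/137 + 17/35 = 289714/4795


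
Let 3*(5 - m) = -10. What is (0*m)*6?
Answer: 0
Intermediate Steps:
m = 25/3 (m = 5 - 1/3*(-10) = 5 + 10/3 = 25/3 ≈ 8.3333)
(0*m)*6 = (0*(25/3))*6 = 0*6 = 0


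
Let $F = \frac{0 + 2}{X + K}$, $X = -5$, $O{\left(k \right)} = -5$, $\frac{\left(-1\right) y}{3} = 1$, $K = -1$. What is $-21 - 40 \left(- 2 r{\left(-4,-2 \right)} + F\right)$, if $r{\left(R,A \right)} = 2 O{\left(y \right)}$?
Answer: $- \frac{2423}{3} \approx -807.67$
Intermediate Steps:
$y = -3$ ($y = \left(-3\right) 1 = -3$)
$r{\left(R,A \right)} = -10$ ($r{\left(R,A \right)} = 2 \left(-5\right) = -10$)
$F = - \frac{1}{3}$ ($F = \frac{0 + 2}{-5 - 1} = \frac{2}{-6} = 2 \left(- \frac{1}{6}\right) = - \frac{1}{3} \approx -0.33333$)
$-21 - 40 \left(- 2 r{\left(-4,-2 \right)} + F\right) = -21 - 40 \left(\left(-2\right) \left(-10\right) - \frac{1}{3}\right) = -21 - 40 \left(20 - \frac{1}{3}\right) = -21 - \frac{2360}{3} = - \frac{2423}{3}$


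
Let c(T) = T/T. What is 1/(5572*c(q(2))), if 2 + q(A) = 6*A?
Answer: 1/5572 ≈ 0.00017947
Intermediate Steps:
q(A) = -2 + 6*A
c(T) = 1
1/(5572*c(q(2))) = 1/(5572*1) = 1/5572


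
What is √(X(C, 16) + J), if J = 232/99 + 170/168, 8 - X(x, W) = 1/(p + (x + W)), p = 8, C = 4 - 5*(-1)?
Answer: √2417261/462 ≈ 3.3653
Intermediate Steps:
C = 9 (C = 4 + 5 = 9)
X(x, W) = 8 - 1/(8 + W + x) (X(x, W) = 8 - 1/(8 + (x + W)) = 8 - 1/(8 + (W + x)) = 8 - 1/(8 + W + x))
J = 9301/2772 (J = 232*(1/99) + 170*(1/168) = 232/99 + 85/84 = 9301/2772 ≈ 3.3553)
√(X(C, 16) + J) = √((63 + 8*16 + 8*9)/(8 + 16 + 9) + 9301/2772) = √((63 + 128 + 72)/33 + 9301/2772) = √((1/33)*263 + 9301/2772) = √(263/33 + 9301/2772) = √(31393/2772) = √2417261/462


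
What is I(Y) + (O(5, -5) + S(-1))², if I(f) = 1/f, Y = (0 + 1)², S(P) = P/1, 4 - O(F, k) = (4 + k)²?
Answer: 5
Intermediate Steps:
O(F, k) = 4 - (4 + k)²
S(P) = P (S(P) = P*1 = P)
Y = 1 (Y = 1² = 1)
I(Y) + (O(5, -5) + S(-1))² = 1/1 + ((4 - (4 - 5)²) - 1)² = 1 + ((4 - 1*(-1)²) - 1)² = 1 + ((4 - 1*1) - 1)² = 1 + ((4 - 1) - 1)² = 1 + (3 - 1)² = 1 + 2² = 1 + 4 = 5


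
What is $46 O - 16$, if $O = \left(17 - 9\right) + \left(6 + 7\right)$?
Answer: $950$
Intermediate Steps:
$O = 21$ ($O = 8 + 13 = 21$)
$46 O - 16 = 46 \cdot 21 - 16 = 966 - 16 = 950$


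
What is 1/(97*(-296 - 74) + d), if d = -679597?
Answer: -1/715487 ≈ -1.3976e-6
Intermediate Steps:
1/(97*(-296 - 74) + d) = 1/(97*(-296 - 74) - 679597) = 1/(97*(-370) - 679597) = 1/(-35890 - 679597) = 1/(-715487) = -1/715487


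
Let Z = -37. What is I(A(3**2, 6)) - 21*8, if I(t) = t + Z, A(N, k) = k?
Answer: -199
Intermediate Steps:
I(t) = -37 + t (I(t) = t - 37 = -37 + t)
I(A(3**2, 6)) - 21*8 = (-37 + 6) - 21*8 = -31 - 168 = -199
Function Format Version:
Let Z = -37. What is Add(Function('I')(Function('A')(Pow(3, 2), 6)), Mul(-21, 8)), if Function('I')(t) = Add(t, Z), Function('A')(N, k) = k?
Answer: -199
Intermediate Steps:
Function('I')(t) = Add(-37, t) (Function('I')(t) = Add(t, -37) = Add(-37, t))
Add(Function('I')(Function('A')(Pow(3, 2), 6)), Mul(-21, 8)) = Add(Add(-37, 6), Mul(-21, 8)) = Add(-31, -168) = -199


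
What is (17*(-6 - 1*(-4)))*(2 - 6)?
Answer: 136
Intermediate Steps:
(17*(-6 - 1*(-4)))*(2 - 6) = (17*(-6 + 4))*(-4) = (17*(-2))*(-4) = -34*(-4) = 136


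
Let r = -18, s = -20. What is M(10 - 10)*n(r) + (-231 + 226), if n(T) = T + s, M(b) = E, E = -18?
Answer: 679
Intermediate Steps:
M(b) = -18
n(T) = -20 + T (n(T) = T - 20 = -20 + T)
M(10 - 10)*n(r) + (-231 + 226) = -18*(-20 - 18) + (-231 + 226) = -18*(-38) - 5 = 684 - 5 = 679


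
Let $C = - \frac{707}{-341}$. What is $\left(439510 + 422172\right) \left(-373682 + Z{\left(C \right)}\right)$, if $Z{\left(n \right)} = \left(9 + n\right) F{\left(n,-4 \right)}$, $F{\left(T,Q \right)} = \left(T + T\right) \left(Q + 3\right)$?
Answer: $- \frac{37446507519993892}{116281} \approx -3.2203 \cdot 10^{11}$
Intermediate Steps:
$F{\left(T,Q \right)} = 2 T \left(3 + Q\right)$
$C = \frac{707}{341}$ ($C = \left(-707\right) \left(- \frac{1}{341}\right) = \frac{707}{341} \approx 2.0733$)
$Z{\left(n \right)} = - 2 n \left(9 + n\right)$ ($Z{\left(n \right)} = \left(9 + n\right) 2 n \left(3 - 4\right) = \left(9 + n\right) 2 n \left(-1\right) = \left(9 + n\right) \left(- 2 n\right) = - 2 n \left(9 + n\right)$)
$\left(439510 + 422172\right) \left(-373682 + Z{\left(C \right)}\right) = \left(439510 + 422172\right) \left(-373682 - \frac{1414 \left(9 + \frac{707}{341}\right)}{341}\right) = 861682 \left(-373682 - \frac{1414}{341} \cdot \frac{3776}{341}\right) = 861682 \left(-373682 - \frac{5339264}{116281}\right) = 861682 \left(- \frac{43457455906}{116281}\right) = - \frac{37446507519993892}{116281}$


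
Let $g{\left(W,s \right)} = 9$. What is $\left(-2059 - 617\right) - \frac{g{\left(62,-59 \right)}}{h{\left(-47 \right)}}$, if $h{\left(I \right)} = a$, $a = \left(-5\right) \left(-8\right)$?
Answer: $- \frac{107049}{40} \approx -2676.2$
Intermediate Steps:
$a = 40$
$h{\left(I \right)} = 40$
$\left(-2059 - 617\right) - \frac{g{\left(62,-59 \right)}}{h{\left(-47 \right)}} = \left(-2059 - 617\right) - \frac{9}{40} = -2676 - 9 \cdot \frac{1}{40} = -2676 - \frac{9}{40} = - \frac{107049}{40}$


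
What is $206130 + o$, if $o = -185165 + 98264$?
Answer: $119229$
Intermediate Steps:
$o = -86901$
$206130 + o = 206130 - 86901 = 119229$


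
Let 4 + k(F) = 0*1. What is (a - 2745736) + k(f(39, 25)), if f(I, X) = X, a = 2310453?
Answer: -435287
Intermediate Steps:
k(F) = -4 (k(F) = -4 + 0*1 = -4 + 0 = -4)
(a - 2745736) + k(f(39, 25)) = (2310453 - 2745736) - 4 = -435283 - 4 = -435287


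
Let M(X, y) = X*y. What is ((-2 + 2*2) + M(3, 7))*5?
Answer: 115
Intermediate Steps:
((-2 + 2*2) + M(3, 7))*5 = ((-2 + 2*2) + 3*7)*5 = ((-2 + 4) + 21)*5 = (2 + 21)*5 = 23*5 = 115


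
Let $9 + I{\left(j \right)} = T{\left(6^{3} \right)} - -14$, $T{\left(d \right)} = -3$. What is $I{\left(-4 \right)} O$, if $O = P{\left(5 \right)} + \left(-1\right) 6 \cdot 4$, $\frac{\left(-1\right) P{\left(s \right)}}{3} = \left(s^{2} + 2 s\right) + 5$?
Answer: $-288$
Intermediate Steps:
$P{\left(s \right)} = -15 - 6 s - 3 s^{2}$ ($P{\left(s \right)} = - 3 \left(\left(s^{2} + 2 s\right) + 5\right) = - 3 \left(5 + s^{2} + 2 s\right) = -15 - 6 s - 3 s^{2}$)
$I{\left(j \right)} = 2$ ($I{\left(j \right)} = -9 - -11 = -9 + \left(-3 + 14\right) = -9 + 11 = 2$)
$O = -144$ ($O = \left(-15 - 30 - 3 \cdot 5^{2}\right) + \left(-1\right) 6 \cdot 4 = \left(-15 - 30 - 75\right) - 24 = -120 - 24 = -144$)
$I{\left(-4 \right)} O = 2 \left(-144\right) = -288$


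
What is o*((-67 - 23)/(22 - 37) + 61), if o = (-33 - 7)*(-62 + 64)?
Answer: -5360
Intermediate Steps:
o = -80 (o = -40*2 = -80)
o*((-67 - 23)/(22 - 37) + 61) = -80*((-67 - 23)/(22 - 37) + 61) = -80*(-90/(-15) + 61) = -80*(-90*(-1/15) + 61) = -80*(6 + 61) = -80*67 = -5360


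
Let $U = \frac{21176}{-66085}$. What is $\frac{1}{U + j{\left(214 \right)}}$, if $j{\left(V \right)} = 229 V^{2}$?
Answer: $\frac{66085}{693052141964} \approx 9.5354 \cdot 10^{-8}$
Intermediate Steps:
$U = - \frac{21176}{66085}$ ($U = 21176 \left(- \frac{1}{66085}\right) = - \frac{21176}{66085} \approx -0.32044$)
$\frac{1}{U + j{\left(214 \right)}} = \frac{1}{- \frac{21176}{66085} + 229 \cdot 214^{2}} = \frac{1}{- \frac{21176}{66085} + 229 \cdot 45796} = \frac{1}{- \frac{21176}{66085} + 10487284} = \frac{1}{\frac{693052141964}{66085}} = \frac{66085}{693052141964}$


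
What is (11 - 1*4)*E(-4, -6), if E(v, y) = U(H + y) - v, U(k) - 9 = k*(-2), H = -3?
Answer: 217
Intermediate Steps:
U(k) = 9 - 2*k (U(k) = 9 + k*(-2) = 9 - 2*k)
E(v, y) = 15 - v - 2*y (E(v, y) = (9 - 2*(-3 + y)) - v = (9 + (6 - 2*y)) - v = (15 - 2*y) - v = 15 - v - 2*y)
(11 - 1*4)*E(-4, -6) = (11 - 1*4)*(15 - 1*(-4) - 2*(-6)) = (11 - 4)*(15 + 4 + 12) = 7*31 = 217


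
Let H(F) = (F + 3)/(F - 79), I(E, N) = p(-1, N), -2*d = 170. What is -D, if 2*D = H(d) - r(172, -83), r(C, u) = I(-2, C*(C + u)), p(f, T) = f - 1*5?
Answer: -13/4 ≈ -3.2500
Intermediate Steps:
p(f, T) = -5 + f (p(f, T) = f - 5 = -5 + f)
d = -85 (d = -½*170 = -85)
I(E, N) = -6 (I(E, N) = -5 - 1 = -6)
r(C, u) = -6
H(F) = (3 + F)/(-79 + F)
D = 13/4 (D = ((3 - 85)/(-79 - 85) - 1*(-6))/2 = (-82/(-164) + 6)/2 = (-1/164*(-82) + 6)/2 = (½ + 6)/2 = (½)*(13/2) = 13/4 ≈ 3.2500)
-D = -1*13/4 = -13/4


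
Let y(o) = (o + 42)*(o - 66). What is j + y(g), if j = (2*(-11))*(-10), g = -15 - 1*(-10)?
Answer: -2407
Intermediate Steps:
g = -5 (g = -15 + 10 = -5)
y(o) = (-66 + o)*(42 + o) (y(o) = (42 + o)*(-66 + o) = (-66 + o)*(42 + o))
j = 220 (j = -22*(-10) = 220)
j + y(g) = 220 + (-2772 + (-5)² - 24*(-5)) = 220 + (-2772 + 25 + 120) = 220 - 2627 = -2407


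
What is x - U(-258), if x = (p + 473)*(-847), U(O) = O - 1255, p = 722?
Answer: -1010652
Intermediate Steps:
U(O) = -1255 + O
x = -1012165 (x = (722 + 473)*(-847) = 1195*(-847) = -1012165)
x - U(-258) = -1012165 - (-1255 - 258) = -1012165 - 1*(-1513) = -1012165 + 1513 = -1010652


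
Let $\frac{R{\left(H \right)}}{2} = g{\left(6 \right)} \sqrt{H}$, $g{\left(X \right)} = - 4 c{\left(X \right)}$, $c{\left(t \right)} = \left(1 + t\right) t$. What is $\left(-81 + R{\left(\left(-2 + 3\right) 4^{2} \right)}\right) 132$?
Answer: $-188100$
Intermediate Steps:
$c{\left(t \right)} = t \left(1 + t\right)$
$g{\left(X \right)} = - 4 X \left(1 + X\right)$
$R{\left(H \right)} = - 336 \sqrt{H}$ ($R{\left(H \right)} = 2 \left(-4\right) 6 \left(1 + 6\right) \sqrt{H} = 2 \left(-4\right) 6 \cdot 7 \sqrt{H} = 2 \left(- 168 \sqrt{H}\right) = - 336 \sqrt{H}$)
$\left(-81 + R{\left(\left(-2 + 3\right) 4^{2} \right)}\right) 132 = \left(-81 - 336 \sqrt{\left(-2 + 3\right) 4^{2}}\right) 132 = \left(-81 - 336 \sqrt{1 \cdot 16}\right) 132 = \left(-81 - 336 \sqrt{16}\right) 132 = \left(-81 - 1344\right) 132 = \left(-1425\right) 132 = -188100$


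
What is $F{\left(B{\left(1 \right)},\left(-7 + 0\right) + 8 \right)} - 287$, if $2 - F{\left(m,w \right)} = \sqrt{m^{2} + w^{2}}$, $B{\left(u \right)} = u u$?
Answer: $-285 - \sqrt{2} \approx -286.41$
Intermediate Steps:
$B{\left(u \right)} = u^{2}$
$F{\left(m,w \right)} = 2 - \sqrt{m^{2} + w^{2}}$
$F{\left(B{\left(1 \right)},\left(-7 + 0\right) + 8 \right)} - 287 = \left(2 - \sqrt{\left(1^{2}\right)^{2} + \left(\left(-7 + 0\right) + 8\right)^{2}}\right) - 287 = \left(2 - \sqrt{1^{2} + \left(-7 + 8\right)^{2}}\right) - 287 = \left(2 - \sqrt{1 + 1^{2}}\right) - 287 = \left(2 - \sqrt{1 + 1}\right) - 287 = \left(2 - \sqrt{2}\right) - 287 = -285 - \sqrt{2}$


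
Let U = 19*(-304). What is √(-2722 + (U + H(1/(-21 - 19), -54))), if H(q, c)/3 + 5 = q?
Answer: I*√3405230/20 ≈ 92.266*I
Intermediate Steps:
H(q, c) = -15 + 3*q
U = -5776
√(-2722 + (U + H(1/(-21 - 19), -54))) = √(-2722 + (-5776 + (-15 + 3/(-21 - 19)))) = √(-2722 + (-5776 + (-15 + 3/(-40)))) = √(-2722 + (-5776 + (-15 + 3*(-1/40)))) = √(-2722 + (-5776 + (-15 - 3/40))) = √(-2722 + (-5776 - 603/40)) = √(-2722 - 231643/40) = √(-340523/40) = I*√3405230/20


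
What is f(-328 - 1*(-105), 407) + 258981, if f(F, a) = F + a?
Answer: 259165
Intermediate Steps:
f(-328 - 1*(-105), 407) + 258981 = ((-328 - 1*(-105)) + 407) + 258981 = ((-328 + 105) + 407) + 258981 = (-223 + 407) + 258981 = 184 + 258981 = 259165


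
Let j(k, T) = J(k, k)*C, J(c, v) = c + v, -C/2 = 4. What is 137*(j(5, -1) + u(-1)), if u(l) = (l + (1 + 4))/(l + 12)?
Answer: -120012/11 ≈ -10910.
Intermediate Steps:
C = -8 (C = -2*4 = -8)
j(k, T) = -16*k (j(k, T) = (k + k)*(-8) = (2*k)*(-8) = -16*k)
u(l) = (5 + l)/(12 + l) (u(l) = (l + 5)/(12 + l) = (5 + l)/(12 + l))
137*(j(5, -1) + u(-1)) = 137*(-16*5 + (5 - 1)/(12 - 1)) = 137*(-80 + 4/11) = 137*(-876/11) = -120012/11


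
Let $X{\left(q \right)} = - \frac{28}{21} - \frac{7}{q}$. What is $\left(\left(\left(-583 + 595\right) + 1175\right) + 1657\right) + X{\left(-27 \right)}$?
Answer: $\frac{76759}{27} \approx 2842.9$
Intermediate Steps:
$X{\left(q \right)} = - \frac{4}{3} - \frac{7}{q}$ ($X{\left(q \right)} = \left(-28\right) \frac{1}{21} - \frac{7}{q} = - \frac{4}{3} - \frac{7}{q}$)
$\left(\left(\left(-583 + 595\right) + 1175\right) + 1657\right) + X{\left(-27 \right)} = \left(\left(\left(-583 + 595\right) + 1175\right) + 1657\right) - \left(\frac{4}{3} + \frac{7}{-27}\right) = \left(\left(12 + 1175\right) + 1657\right) - \frac{29}{27} = \left(1187 + 1657\right) + \left(- \frac{4}{3} + \frac{7}{27}\right) = 2844 - \frac{29}{27} = \frac{76759}{27}$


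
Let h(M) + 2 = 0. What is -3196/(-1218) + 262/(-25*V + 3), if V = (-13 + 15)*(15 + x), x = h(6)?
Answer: 874348/394023 ≈ 2.2190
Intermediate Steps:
h(M) = -2 (h(M) = -2 + 0 = -2)
x = -2
V = 26 (V = (-13 + 15)*(15 - 2) = 2*13 = 26)
-3196/(-1218) + 262/(-25*V + 3) = -3196/(-1218) + 262/(-25*26 + 3) = -3196*(-1/1218) + 262/(-650 + 3) = 1598/609 + 262/(-647) = 1598/609 + 262*(-1/647) = 1598/609 - 262/647 = 874348/394023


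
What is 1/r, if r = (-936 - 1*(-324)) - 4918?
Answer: -1/5530 ≈ -0.00018083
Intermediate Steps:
r = -5530 (r = (-936 + 324) - 4918 = -612 - 4918 = -5530)
1/r = 1/(-5530) = -1/5530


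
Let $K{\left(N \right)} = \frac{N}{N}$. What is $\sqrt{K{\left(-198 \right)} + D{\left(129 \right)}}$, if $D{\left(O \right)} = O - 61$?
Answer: $\sqrt{69} \approx 8.3066$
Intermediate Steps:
$D{\left(O \right)} = -61 + O$
$K{\left(N \right)} = 1$
$\sqrt{K{\left(-198 \right)} + D{\left(129 \right)}} = \sqrt{1 + \left(-61 + 129\right)} = \sqrt{1 + 68} = \sqrt{69}$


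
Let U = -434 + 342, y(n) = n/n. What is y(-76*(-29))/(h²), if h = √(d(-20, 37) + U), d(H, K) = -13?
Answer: -1/105 ≈ -0.0095238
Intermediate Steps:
y(n) = 1
U = -92
h = I*√105 (h = √(-13 - 92) = √(-105) = I*√105 ≈ 10.247*I)
y(-76*(-29))/(h²) = 1/(I*√105)² = 1/(-105) = 1*(-1/105) = -1/105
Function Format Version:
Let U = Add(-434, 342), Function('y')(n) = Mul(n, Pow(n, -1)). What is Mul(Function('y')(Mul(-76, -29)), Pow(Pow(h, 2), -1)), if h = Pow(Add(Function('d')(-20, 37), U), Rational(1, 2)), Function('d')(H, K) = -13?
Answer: Rational(-1, 105) ≈ -0.0095238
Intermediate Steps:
Function('y')(n) = 1
U = -92
h = Mul(I, Pow(105, Rational(1, 2))) (h = Pow(Add(-13, -92), Rational(1, 2)) = Pow(-105, Rational(1, 2)) = Mul(I, Pow(105, Rational(1, 2))) ≈ Mul(10.247, I))
Mul(Function('y')(Mul(-76, -29)), Pow(Pow(h, 2), -1)) = Mul(1, Pow(Pow(Mul(I, Pow(105, Rational(1, 2))), 2), -1)) = Mul(1, Pow(-105, -1)) = Mul(1, Rational(-1, 105)) = Rational(-1, 105)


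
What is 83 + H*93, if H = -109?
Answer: -10054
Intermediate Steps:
83 + H*93 = 83 - 109*93 = 83 - 10137 = -10054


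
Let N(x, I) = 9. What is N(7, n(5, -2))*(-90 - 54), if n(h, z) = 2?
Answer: -1296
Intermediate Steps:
N(7, n(5, -2))*(-90 - 54) = 9*(-90 - 54) = 9*(-144) = -1296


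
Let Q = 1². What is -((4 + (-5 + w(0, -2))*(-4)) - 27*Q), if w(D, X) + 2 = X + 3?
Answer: -1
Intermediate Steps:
w(D, X) = 1 + X (w(D, X) = -2 + (X + 3) = -2 + (3 + X) = 1 + X)
Q = 1
-((4 + (-5 + w(0, -2))*(-4)) - 27*Q) = -((4 + (-5 + (1 - 2))*(-4)) - 27*1) = -((4 + (-5 - 1)*(-4)) - 27) = -((4 - 6*(-4)) - 27) = -((4 + 24) - 27) = -(28 - 27) = -1*1 = -1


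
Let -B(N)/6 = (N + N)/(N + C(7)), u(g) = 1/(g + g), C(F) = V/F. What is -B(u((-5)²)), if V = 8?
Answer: 84/407 ≈ 0.20639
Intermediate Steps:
C(F) = 8/F
u(g) = 1/(2*g)
B(N) = -12*N/(8/7 + N) (B(N) = -6*(N + N)/(N + 8/7) = -6*2*N/(N + 8*(⅐)) = -6*2*N/(N + 8/7) = -6*2*N/(8/7 + N) = -12*N/(8/7 + N))
-B(u((-5)²)) = -(-84)*1/(2*((-5)²))/(8 + 7*(1/(2*((-5)²)))) = -(-84)*(½)/25/(8 + 7*((½)/25)) = -(-84)*(½)*(1/25)/(8 + 7*((½)*(1/25))) = -(-84)/(50*(8 + 7*(1/50))) = -(-84)/(50*(8 + 7/50)) = -(-84)/(50*407/50) = -(-84)*50/(50*407) = -1*(-84/407) = 84/407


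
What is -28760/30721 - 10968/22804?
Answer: -248197742/175140421 ≈ -1.4171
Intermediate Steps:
-28760/30721 - 10968/22804 = -28760*1/30721 - 10968*1/22804 = -28760/30721 - 2742/5701 = -248197742/175140421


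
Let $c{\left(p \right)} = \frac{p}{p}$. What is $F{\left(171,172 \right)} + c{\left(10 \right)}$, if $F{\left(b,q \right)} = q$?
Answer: $173$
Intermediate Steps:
$c{\left(p \right)} = 1$
$F{\left(171,172 \right)} + c{\left(10 \right)} = 172 + 1 = 173$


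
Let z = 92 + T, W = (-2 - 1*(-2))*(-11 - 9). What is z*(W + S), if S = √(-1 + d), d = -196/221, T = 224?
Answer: 316*I*√92157/221 ≈ 434.07*I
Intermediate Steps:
d = -196/221 (d = -196*1/221 = -196/221 ≈ -0.88688)
W = 0 (W = (-2 + 2)*(-20) = 0*(-20) = 0)
S = I*√92157/221 (S = √(-1 - 196/221) = √(-417/221) = I*√92157/221 ≈ 1.3736*I)
z = 316 (z = 92 + 224 = 316)
z*(W + S) = 316*(0 + I*√92157/221) = 316*(I*√92157/221) = 316*I*√92157/221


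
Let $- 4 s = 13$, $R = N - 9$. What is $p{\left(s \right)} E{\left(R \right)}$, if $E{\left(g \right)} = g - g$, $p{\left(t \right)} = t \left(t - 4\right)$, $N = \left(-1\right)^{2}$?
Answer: $0$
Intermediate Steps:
$N = 1$
$R = -8$ ($R = 1 - 9 = -8$)
$s = - \frac{13}{4}$ ($s = \left(- \frac{1}{4}\right) 13 = - \frac{13}{4} \approx -3.25$)
$p{\left(t \right)} = t \left(-4 + t\right)$
$E{\left(g \right)} = 0$
$p{\left(s \right)} E{\left(R \right)} = - \frac{13 \left(-4 - \frac{13}{4}\right)}{4} \cdot 0 = \left(- \frac{13}{4}\right) \left(- \frac{29}{4}\right) 0 = \frac{377}{16} \cdot 0 = 0$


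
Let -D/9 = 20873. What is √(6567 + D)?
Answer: I*√181290 ≈ 425.78*I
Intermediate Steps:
D = -187857 (D = -9*20873 = -187857)
√(6567 + D) = √(6567 - 187857) = √(-181290) = I*√181290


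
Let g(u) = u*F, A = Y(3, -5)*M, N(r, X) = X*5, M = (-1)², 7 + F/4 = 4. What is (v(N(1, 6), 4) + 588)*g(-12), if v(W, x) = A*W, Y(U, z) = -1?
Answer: 80352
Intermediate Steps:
F = -12 (F = -28 + 4*4 = -28 + 16 = -12)
M = 1
N(r, X) = 5*X
A = -1 (A = -1*1 = -1)
v(W, x) = -W
g(u) = -12*u (g(u) = u*(-12) = -12*u)
(v(N(1, 6), 4) + 588)*g(-12) = (-5*6 + 588)*(-12*(-12)) = (-1*30 + 588)*144 = (-30 + 588)*144 = 558*144 = 80352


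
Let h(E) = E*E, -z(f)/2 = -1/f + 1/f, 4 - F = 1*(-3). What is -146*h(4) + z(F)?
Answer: -2336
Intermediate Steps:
F = 7 (F = 4 - (-3) = 4 - 1*(-3) = 4 + 3 = 7)
z(f) = 0 (z(f) = -2*(-1/f + 1/f) = -2*0 = 0)
h(E) = E²
-146*h(4) + z(F) = -146*4² + 0 = -146*16 + 0 = -2336 + 0 = -2336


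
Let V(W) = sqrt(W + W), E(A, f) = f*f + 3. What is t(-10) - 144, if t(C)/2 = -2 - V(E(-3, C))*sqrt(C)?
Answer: -148 - 4*I*sqrt(515) ≈ -148.0 - 90.774*I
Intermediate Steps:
E(A, f) = 3 + f**2 (E(A, f) = f**2 + 3 = 3 + f**2)
V(W) = sqrt(2)*sqrt(W) (V(W) = sqrt(2*W) = sqrt(2)*sqrt(W))
t(C) = -4 - 2*sqrt(2)*sqrt(C)*sqrt(3 + C**2) (t(C) = 2*(-2 - sqrt(2)*sqrt(3 + C**2)*sqrt(C)) = 2*(-2 - sqrt(2)*sqrt(C)*sqrt(3 + C**2)) = -4 - 2*sqrt(2)*sqrt(C)*sqrt(3 + C**2))
t(-10) - 144 = (-4 - 2*sqrt(2)*sqrt(-10)*sqrt(3 + (-10)**2)) - 144 = (-4 - 2*sqrt(2)*I*sqrt(10)*sqrt(3 + 100)) - 144 = (-4 - 2*sqrt(2)*I*sqrt(10)*sqrt(103)) - 144 = (-4 - 4*I*sqrt(515)) - 144 = -148 - 4*I*sqrt(515)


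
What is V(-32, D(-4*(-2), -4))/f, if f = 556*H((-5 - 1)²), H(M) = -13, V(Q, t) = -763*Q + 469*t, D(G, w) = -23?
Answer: -13629/7228 ≈ -1.8856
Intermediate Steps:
f = -7228 (f = 556*(-13) = -7228)
V(-32, D(-4*(-2), -4))/f = (-763*(-32) + 469*(-23))/(-7228) = (24416 - 10787)*(-1/7228) = 13629*(-1/7228) = -13629/7228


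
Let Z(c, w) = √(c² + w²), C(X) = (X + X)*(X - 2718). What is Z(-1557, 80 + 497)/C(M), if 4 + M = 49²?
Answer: -√2757178/1538874 ≈ -0.0010790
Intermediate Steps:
M = 2397 (M = -4 + 49² = -4 + 2401 = 2397)
C(X) = 2*X*(-2718 + X) (C(X) = (2*X)*(-2718 + X) = 2*X*(-2718 + X))
Z(-1557, 80 + 497)/C(M) = √((-1557)² + (80 + 497)²)/((2*2397*(-2718 + 2397))) = √(2424249 + 577²)/((2*2397*(-321))) = √(2424249 + 332929)/(-1538874) = √2757178*(-1/1538874) = -√2757178/1538874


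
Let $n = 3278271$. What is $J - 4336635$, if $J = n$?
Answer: $-1058364$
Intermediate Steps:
$J = 3278271$
$J - 4336635 = 3278271 - 4336635 = -1058364$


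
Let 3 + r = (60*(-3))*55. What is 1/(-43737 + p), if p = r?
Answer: -1/53640 ≈ -1.8643e-5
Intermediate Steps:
r = -9903 (r = -3 + (60*(-3))*55 = -3 - 180*55 = -3 - 9900 = -9903)
p = -9903
1/(-43737 + p) = 1/(-43737 - 9903) = 1/(-53640) = -1/53640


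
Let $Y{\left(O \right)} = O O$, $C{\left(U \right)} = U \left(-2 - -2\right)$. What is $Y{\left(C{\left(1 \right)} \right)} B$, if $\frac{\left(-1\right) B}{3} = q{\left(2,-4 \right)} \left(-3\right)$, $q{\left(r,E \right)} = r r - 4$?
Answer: $0$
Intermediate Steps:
$q{\left(r,E \right)} = -4 + r^{2}$ ($q{\left(r,E \right)} = r^{2} - 4 = -4 + r^{2}$)
$C{\left(U \right)} = 0$ ($C{\left(U \right)} = U \left(-2 + 2\right) = U 0 = 0$)
$Y{\left(O \right)} = O^{2}$
$B = 0$ ($B = - 3 \left(-4 + 2^{2}\right) \left(-3\right) = - 3 \left(-4 + 4\right) \left(-3\right) = - 3 \cdot 0 \left(-3\right) = \left(-3\right) 0 = 0$)
$Y{\left(C{\left(1 \right)} \right)} B = 0^{2} \cdot 0 = 0 \cdot 0 = 0$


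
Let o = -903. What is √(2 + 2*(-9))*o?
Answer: -3612*I ≈ -3612.0*I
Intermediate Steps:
√(2 + 2*(-9))*o = √(2 + 2*(-9))*(-903) = √(2 - 18)*(-903) = √(-16)*(-903) = (4*I)*(-903) = -3612*I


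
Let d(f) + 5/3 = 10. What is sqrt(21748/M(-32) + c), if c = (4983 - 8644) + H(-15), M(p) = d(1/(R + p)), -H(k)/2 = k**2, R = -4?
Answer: I*sqrt(37531)/5 ≈ 38.746*I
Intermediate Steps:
H(k) = -2*k**2
d(f) = 25/3 (d(f) = -5/3 + 10 = 25/3)
M(p) = 25/3
c = -4111 (c = (4983 - 8644) - 2*(-15)**2 = -3661 - 2*225 = -3661 - 450 = -4111)
sqrt(21748/M(-32) + c) = sqrt(21748/(25/3) - 4111) = sqrt(21748*(3/25) - 4111) = sqrt(65244/25 - 4111) = sqrt(-37531/25) = I*sqrt(37531)/5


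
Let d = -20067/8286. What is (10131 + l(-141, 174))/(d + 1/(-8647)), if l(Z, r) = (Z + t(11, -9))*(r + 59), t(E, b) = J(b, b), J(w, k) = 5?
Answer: 514846132798/57842545 ≈ 8900.8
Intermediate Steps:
t(E, b) = 5
l(Z, r) = (5 + Z)*(59 + r) (l(Z, r) = (Z + 5)*(r + 59) = (5 + Z)*(59 + r))
d = -6689/2762 (d = -20067*1/8286 = -6689/2762 ≈ -2.4218)
(10131 + l(-141, 174))/(d + 1/(-8647)) = (10131 + (295 + 5*174 + 59*(-141) - 141*174))/(-6689/2762 + 1/(-8647)) = (10131 + (295 + 870 - 8319 - 24534))/(-6689/2762 - 1/8647) = (10131 - 31688)/(-57842545/23883014) = -21557*(-23883014/57842545) = 514846132798/57842545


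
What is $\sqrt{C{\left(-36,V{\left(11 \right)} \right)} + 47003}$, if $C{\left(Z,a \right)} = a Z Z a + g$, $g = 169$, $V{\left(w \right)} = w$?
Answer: $2 \sqrt{50997} \approx 451.65$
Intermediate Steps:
$C{\left(Z,a \right)} = 169 + Z^{2} a^{2}$ ($C{\left(Z,a \right)} = a Z Z a + 169 = Z a Z a + 169 = a Z^{2} a + 169 = Z^{2} a^{2} + 169 = 169 + Z^{2} a^{2}$)
$\sqrt{C{\left(-36,V{\left(11 \right)} \right)} + 47003} = \sqrt{\left(169 + \left(-36\right)^{2} \cdot 11^{2}\right) + 47003} = \sqrt{\left(169 + 1296 \cdot 121\right) + 47003} = \sqrt{\left(169 + 156816\right) + 47003} = \sqrt{156985 + 47003} = \sqrt{203988} = 2 \sqrt{50997}$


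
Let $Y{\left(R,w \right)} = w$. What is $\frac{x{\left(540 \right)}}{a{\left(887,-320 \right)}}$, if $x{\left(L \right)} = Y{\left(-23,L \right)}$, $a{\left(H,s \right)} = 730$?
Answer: $\frac{54}{73} \approx 0.73973$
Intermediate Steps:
$x{\left(L \right)} = L$
$\frac{x{\left(540 \right)}}{a{\left(887,-320 \right)}} = \frac{540}{730} = 540 \cdot \frac{1}{730} = \frac{54}{73}$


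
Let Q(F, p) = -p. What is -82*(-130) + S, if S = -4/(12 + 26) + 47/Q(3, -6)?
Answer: 1216121/114 ≈ 10668.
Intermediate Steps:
S = 881/114 (S = -4/(12 + 26) + 47/((-1*(-6))) = -4/38 + 47/6 = -4*1/38 + 47*(⅙) = -2/19 + 47/6 = 881/114 ≈ 7.7281)
-82*(-130) + S = -82*(-130) + 881/114 = 10660 + 881/114 = 1216121/114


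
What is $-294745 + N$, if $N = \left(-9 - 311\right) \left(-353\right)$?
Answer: $-181785$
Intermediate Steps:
$N = 112960$ ($N = \left(-9 - 311\right) \left(-353\right) = \left(-320\right) \left(-353\right) = 112960$)
$-294745 + N = -294745 + 112960 = -181785$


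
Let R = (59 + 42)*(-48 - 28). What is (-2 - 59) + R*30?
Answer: -230341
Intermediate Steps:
R = -7676 (R = 101*(-76) = -7676)
(-2 - 59) + R*30 = (-2 - 59) - 7676*30 = -61 - 230280 = -230341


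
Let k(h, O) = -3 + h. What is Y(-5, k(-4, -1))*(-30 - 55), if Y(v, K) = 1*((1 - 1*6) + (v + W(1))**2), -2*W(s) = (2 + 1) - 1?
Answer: -2635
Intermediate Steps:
W(s) = -1 (W(s) = -((2 + 1) - 1)/2 = -(3 - 1)/2 = -1/2*2 = -1)
Y(v, K) = -5 + (-1 + v)**2 (Y(v, K) = 1*((1 - 1*6) + (v - 1)**2) = 1*((1 - 6) + (-1 + v)**2) = 1*(-5 + (-1 + v)**2) = -5 + (-1 + v)**2)
Y(-5, k(-4, -1))*(-30 - 55) = (-5 + (-1 - 5)**2)*(-30 - 55) = (-5 + (-6)**2)*(-85) = (-5 + 36)*(-85) = 31*(-85) = -2635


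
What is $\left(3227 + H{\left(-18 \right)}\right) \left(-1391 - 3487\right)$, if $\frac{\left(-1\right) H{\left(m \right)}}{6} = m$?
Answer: $-16268130$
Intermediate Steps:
$H{\left(m \right)} = - 6 m$
$\left(3227 + H{\left(-18 \right)}\right) \left(-1391 - 3487\right) = \left(3227 - -108\right) \left(-1391 - 3487\right) = \left(3227 + 108\right) \left(-1391 - 3487\right) = 3335 \left(-4878\right) = -16268130$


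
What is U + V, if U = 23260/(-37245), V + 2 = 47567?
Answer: 354307033/7449 ≈ 47564.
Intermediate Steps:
V = 47565 (V = -2 + 47567 = 47565)
U = -4652/7449 (U = 23260*(-1/37245) = -4652/7449 ≈ -0.62451)
U + V = -4652/7449 + 47565 = 354307033/7449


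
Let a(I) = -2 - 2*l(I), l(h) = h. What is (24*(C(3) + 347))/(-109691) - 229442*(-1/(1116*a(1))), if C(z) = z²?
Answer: -12602931419/244830312 ≈ -51.476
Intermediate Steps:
a(I) = -2 - 2*I
(24*(C(3) + 347))/(-109691) - 229442*(-1/(1116*a(1))) = (24*(3² + 347))/(-109691) - 229442*(-1/(1116*(-2 - 2*1))) = (24*(9 + 347))*(-1/109691) - 229442*(-1/(1116*(-2 - 2))) = (24*356)*(-1/109691) - 229442/(-36*(-4)*31) = 8544*(-1/109691) - 229442/(144*31) = -8544/109691 - 229442/4464 = -8544/109691 - 229442*1/4464 = -8544/109691 - 114721/2232 = -12602931419/244830312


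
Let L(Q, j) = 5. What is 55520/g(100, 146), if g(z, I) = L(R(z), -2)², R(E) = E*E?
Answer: 11104/5 ≈ 2220.8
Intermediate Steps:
R(E) = E²
g(z, I) = 25 (g(z, I) = 5² = 25)
55520/g(100, 146) = 55520/25 = 55520*(1/25) = 11104/5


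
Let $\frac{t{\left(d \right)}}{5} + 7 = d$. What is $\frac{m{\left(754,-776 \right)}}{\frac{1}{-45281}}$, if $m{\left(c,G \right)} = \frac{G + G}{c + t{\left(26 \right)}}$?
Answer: $\frac{70276112}{849} \approx 82775.0$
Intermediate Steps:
$t{\left(d \right)} = -35 + 5 d$
$m{\left(c,G \right)} = \frac{2 G}{95 + c}$ ($m{\left(c,G \right)} = \frac{G + G}{c + \left(-35 + 5 \cdot 26\right)} = \frac{2 G}{c + \left(-35 + 130\right)} = \frac{2 G}{c + 95} = \frac{2 G}{95 + c}$)
$\frac{m{\left(754,-776 \right)}}{\frac{1}{-45281}} = \frac{2 \left(-776\right) \frac{1}{95 + 754}}{\frac{1}{-45281}} = \frac{2 \left(-776\right) \frac{1}{849}}{- \frac{1}{45281}} = 2 \left(-776\right) \frac{1}{849} \left(-45281\right) = \left(- \frac{1552}{849}\right) \left(-45281\right) = \frac{70276112}{849}$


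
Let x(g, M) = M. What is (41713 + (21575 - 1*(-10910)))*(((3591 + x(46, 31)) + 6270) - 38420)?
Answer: -2116720544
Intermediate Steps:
(41713 + (21575 - 1*(-10910)))*(((3591 + x(46, 31)) + 6270) - 38420) = (41713 + (21575 - 1*(-10910)))*(((3591 + 31) + 6270) - 38420) = (41713 + (21575 + 10910))*((3622 + 6270) - 38420) = (41713 + 32485)*(9892 - 38420) = 74198*(-28528) = -2116720544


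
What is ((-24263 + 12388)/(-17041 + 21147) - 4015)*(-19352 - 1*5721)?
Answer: 413640939945/4106 ≈ 1.0074e+8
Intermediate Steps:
((-24263 + 12388)/(-17041 + 21147) - 4015)*(-19352 - 1*5721) = (-11875/4106 - 4015)*(-19352 - 5721) = (-11875*1/4106 - 4015)*(-25073) = (-11875/4106 - 4015)*(-25073) = -16497465/4106*(-25073) = 413640939945/4106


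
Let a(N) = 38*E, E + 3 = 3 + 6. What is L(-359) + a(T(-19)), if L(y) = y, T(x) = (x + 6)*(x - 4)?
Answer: -131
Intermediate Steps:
E = 6 (E = -3 + (3 + 6) = -3 + 9 = 6)
T(x) = (-4 + x)*(6 + x) (T(x) = (6 + x)*(-4 + x) = (-4 + x)*(6 + x))
a(N) = 228 (a(N) = 38*6 = 228)
L(-359) + a(T(-19)) = -359 + 228 = -131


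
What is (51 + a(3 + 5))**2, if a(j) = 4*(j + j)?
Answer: 13225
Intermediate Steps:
a(j) = 8*j (a(j) = 4*(2*j) = 8*j)
(51 + a(3 + 5))**2 = (51 + 8*(3 + 5))**2 = (51 + 8*8)**2 = (51 + 64)**2 = 115**2 = 13225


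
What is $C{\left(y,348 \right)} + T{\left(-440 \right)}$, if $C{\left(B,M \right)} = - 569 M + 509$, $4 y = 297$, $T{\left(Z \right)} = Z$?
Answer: $-197943$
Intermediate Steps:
$y = \frac{297}{4}$ ($y = \frac{1}{4} \cdot 297 = \frac{297}{4} \approx 74.25$)
$C{\left(B,M \right)} = 509 - 569 M$
$C{\left(y,348 \right)} + T{\left(-440 \right)} = \left(509 - 198012\right) - 440 = -197503 - 440 = -197943$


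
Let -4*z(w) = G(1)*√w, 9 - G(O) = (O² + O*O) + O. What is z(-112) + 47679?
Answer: 47679 - 6*I*√7 ≈ 47679.0 - 15.875*I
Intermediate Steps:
G(O) = 9 - O - 2*O² (G(O) = 9 - ((O² + O*O) + O) = 9 - ((O² + O²) + O) = 9 - (2*O² + O) = 9 - (O + 2*O²) = 9 + (-O - 2*O²) = 9 - O - 2*O²)
z(w) = -3*√w/2 (z(w) = -(9 - 1*1 - 2*1²)*√w/4 = -(9 - 1 - 2*1)*√w/4 = -(9 - 1 - 2)*√w/4 = -3*√w/2)
z(-112) + 47679 = -6*I*√7 + 47679 = 47679 - 6*I*√7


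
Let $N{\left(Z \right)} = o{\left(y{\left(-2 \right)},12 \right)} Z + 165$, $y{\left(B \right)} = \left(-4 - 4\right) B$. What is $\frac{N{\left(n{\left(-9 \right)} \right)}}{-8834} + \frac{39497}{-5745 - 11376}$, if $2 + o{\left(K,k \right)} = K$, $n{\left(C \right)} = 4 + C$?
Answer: $- \frac{350542993}{151246914} \approx -2.3177$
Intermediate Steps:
$y{\left(B \right)} = - 8 B$
$o{\left(K,k \right)} = -2 + K$
$N{\left(Z \right)} = 165 + 14 Z$ ($N{\left(Z \right)} = \left(-2 - -16\right) Z + 165 = \left(-2 + 16\right) Z + 165 = 14 Z + 165 = 165 + 14 Z$)
$\frac{N{\left(n{\left(-9 \right)} \right)}}{-8834} + \frac{39497}{-5745 - 11376} = \frac{165 + 14 \left(4 - 9\right)}{-8834} + \frac{39497}{-5745 - 11376} = \left(165 + 14 \left(-5\right)\right) \left(- \frac{1}{8834}\right) + \frac{39497}{-5745 - 11376} = \left(165 - 70\right) \left(- \frac{1}{8834}\right) + \frac{39497}{-17121} = 95 \left(- \frac{1}{8834}\right) + 39497 \left(- \frac{1}{17121}\right) = - \frac{95}{8834} - \frac{39497}{17121} = - \frac{350542993}{151246914}$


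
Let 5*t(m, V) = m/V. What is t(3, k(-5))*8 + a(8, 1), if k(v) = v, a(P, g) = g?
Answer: 1/25 ≈ 0.040000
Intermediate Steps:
t(m, V) = m/(5*V) (t(m, V) = (m/V)/5 = m/(5*V))
t(3, k(-5))*8 + a(8, 1) = ((⅕)*3/(-5))*8 + 1 = ((⅕)*3*(-⅕))*8 + 1 = -3/25*8 + 1 = -24/25 + 1 = 1/25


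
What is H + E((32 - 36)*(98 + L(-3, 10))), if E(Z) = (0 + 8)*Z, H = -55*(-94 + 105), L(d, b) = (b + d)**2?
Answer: -5309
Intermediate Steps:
H = -605 (H = -55*11 = -605)
E(Z) = 8*Z
H + E((32 - 36)*(98 + L(-3, 10))) = -605 + 8*((32 - 36)*(98 + (10 - 3)**2)) = -605 + 8*(-4*(98 + 7**2)) = -605 + 8*(-4*(98 + 49)) = -605 + 8*(-4*147) = -605 + 8*(-588) = -605 - 4704 = -5309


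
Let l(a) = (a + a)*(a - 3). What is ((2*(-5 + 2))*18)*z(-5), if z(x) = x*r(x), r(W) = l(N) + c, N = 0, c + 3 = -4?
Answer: -3780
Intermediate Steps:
c = -7 (c = -3 - 4 = -7)
l(a) = 2*a*(-3 + a) (l(a) = (2*a)*(-3 + a) = 2*a*(-3 + a))
r(W) = -7 (r(W) = 2*0*(-3 + 0) - 7 = 2*0*(-3) - 7 = 0 - 7 = -7)
z(x) = -7*x (z(x) = x*(-7) = -7*x)
((2*(-5 + 2))*18)*z(-5) = ((2*(-5 + 2))*18)*(-7*(-5)) = ((2*(-3))*18)*35 = -6*18*35 = -108*35 = -3780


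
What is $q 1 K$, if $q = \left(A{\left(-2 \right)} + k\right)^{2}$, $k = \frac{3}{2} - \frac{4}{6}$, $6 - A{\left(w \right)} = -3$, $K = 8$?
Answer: $\frac{6962}{9} \approx 773.56$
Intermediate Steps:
$A{\left(w \right)} = 9$ ($A{\left(w \right)} = 6 - -3 = 6 + 3 = 9$)
$k = \frac{5}{6}$ ($k = 3 \cdot \frac{1}{2} - \frac{2}{3} = \frac{3}{2} - \frac{2}{3} = \frac{5}{6} \approx 0.83333$)
$q = \frac{3481}{36}$ ($q = \left(9 + \frac{5}{6}\right)^{2} = \left(\frac{59}{6}\right)^{2} = \frac{3481}{36} \approx 96.694$)
$q 1 K = \frac{3481 \cdot 1 \cdot 8}{36} = \frac{3481}{36} \cdot 8 = \frac{6962}{9}$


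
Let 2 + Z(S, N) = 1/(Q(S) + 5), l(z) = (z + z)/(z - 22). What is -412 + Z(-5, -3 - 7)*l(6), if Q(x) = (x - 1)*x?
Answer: -57473/140 ≈ -410.52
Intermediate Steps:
Q(x) = x*(-1 + x) (Q(x) = (-1 + x)*x = x*(-1 + x))
l(z) = 2*z/(-22 + z) (l(z) = (2*z)/(-22 + z) = 2*z/(-22 + z))
Z(S, N) = -2 + 1/(5 + S*(-1 + S)) (Z(S, N) = -2 + 1/(S*(-1 + S) + 5) = -2 + 1/(5 + S*(-1 + S)))
-412 + Z(-5, -3 - 7)*l(6) = -412 + ((-9 - 2*(-5)*(-1 - 5))/(5 - 5*(-1 - 5)))*(2*6/(-22 + 6)) = -412 + ((-9 - 2*(-5)*(-6))/(5 - 5*(-6)))*(2*6/(-16)) = -412 + ((-9 - 60)/(5 + 30))*(2*6*(-1/16)) = -412 + (-69/35)*(-¾) = -412 + ((1/35)*(-69))*(-¾) = -412 - 69/35*(-¾) = -412 + 207/140 = -57473/140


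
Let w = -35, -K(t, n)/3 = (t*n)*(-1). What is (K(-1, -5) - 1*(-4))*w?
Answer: -665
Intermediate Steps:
K(t, n) = 3*n*t (K(t, n) = -3*t*n*(-1) = -3*n*t*(-1) = -(-3)*n*t = 3*n*t)
(K(-1, -5) - 1*(-4))*w = (3*(-5)*(-1) - 1*(-4))*(-35) = (15 + 4)*(-35) = 19*(-35) = -665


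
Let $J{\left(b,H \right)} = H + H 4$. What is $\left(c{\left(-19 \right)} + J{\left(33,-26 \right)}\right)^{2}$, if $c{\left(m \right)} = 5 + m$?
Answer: $20736$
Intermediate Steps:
$J{\left(b,H \right)} = 5 H$ ($J{\left(b,H \right)} = H + 4 H = 5 H$)
$\left(c{\left(-19 \right)} + J{\left(33,-26 \right)}\right)^{2} = \left(\left(5 - 19\right) + 5 \left(-26\right)\right)^{2} = \left(-14 - 130\right)^{2} = \left(-144\right)^{2} = 20736$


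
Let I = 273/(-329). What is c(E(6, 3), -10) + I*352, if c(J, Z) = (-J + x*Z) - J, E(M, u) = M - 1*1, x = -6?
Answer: -11378/47 ≈ -242.09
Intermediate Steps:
E(M, u) = -1 + M (E(M, u) = M - 1 = -1 + M)
I = -39/47 (I = 273*(-1/329) = -39/47 ≈ -0.82979)
c(J, Z) = -6*Z - 2*J (c(J, Z) = (-J - 6*Z) - J = -6*Z - 2*J)
c(E(6, 3), -10) + I*352 = (-6*(-10) - 2*(-1 + 6)) - 39/47*352 = (60 - 2*5) - 13728/47 = (60 - 10) - 13728/47 = 50 - 13728/47 = -11378/47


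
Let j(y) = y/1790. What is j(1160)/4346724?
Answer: 29/194515899 ≈ 1.4909e-7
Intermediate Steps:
j(y) = y/1790 (j(y) = y*(1/1790) = y/1790)
j(1160)/4346724 = ((1/1790)*1160)/4346724 = (116/179)*(1/4346724) = 29/194515899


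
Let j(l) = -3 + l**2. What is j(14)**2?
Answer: 37249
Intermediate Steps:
j(14)**2 = (-3 + 14**2)**2 = (-3 + 196)**2 = 193**2 = 37249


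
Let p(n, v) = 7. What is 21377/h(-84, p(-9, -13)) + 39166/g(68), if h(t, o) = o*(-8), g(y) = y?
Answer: 184915/952 ≈ 194.24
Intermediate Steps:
h(t, o) = -8*o
21377/h(-84, p(-9, -13)) + 39166/g(68) = 21377/((-8*7)) + 39166/68 = 21377/(-56) + 39166*(1/68) = 21377*(-1/56) + 19583/34 = -21377/56 + 19583/34 = 184915/952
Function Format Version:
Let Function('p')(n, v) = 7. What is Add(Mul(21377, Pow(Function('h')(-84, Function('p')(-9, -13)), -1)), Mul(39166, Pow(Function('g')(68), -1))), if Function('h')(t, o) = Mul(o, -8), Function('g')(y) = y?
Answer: Rational(184915, 952) ≈ 194.24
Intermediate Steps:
Function('h')(t, o) = Mul(-8, o)
Add(Mul(21377, Pow(Function('h')(-84, Function('p')(-9, -13)), -1)), Mul(39166, Pow(Function('g')(68), -1))) = Add(Mul(21377, Pow(Mul(-8, 7), -1)), Mul(39166, Pow(68, -1))) = Add(Mul(21377, Pow(-56, -1)), Mul(39166, Rational(1, 68))) = Add(Mul(21377, Rational(-1, 56)), Rational(19583, 34)) = Add(Rational(-21377, 56), Rational(19583, 34)) = Rational(184915, 952)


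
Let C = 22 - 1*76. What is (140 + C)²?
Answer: 7396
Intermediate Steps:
C = -54 (C = 22 - 76 = -54)
(140 + C)² = (140 - 54)² = 86² = 7396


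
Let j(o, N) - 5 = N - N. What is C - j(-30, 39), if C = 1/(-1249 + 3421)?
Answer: -10859/2172 ≈ -4.9995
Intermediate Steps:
C = 1/2172 ≈ 0.00046040
j(o, N) = 5 (j(o, N) = 5 + (N - N) = 5 + 0 = 5)
C - j(-30, 39) = 1/2172 - 1*5 = 1/2172 - 5 = -10859/2172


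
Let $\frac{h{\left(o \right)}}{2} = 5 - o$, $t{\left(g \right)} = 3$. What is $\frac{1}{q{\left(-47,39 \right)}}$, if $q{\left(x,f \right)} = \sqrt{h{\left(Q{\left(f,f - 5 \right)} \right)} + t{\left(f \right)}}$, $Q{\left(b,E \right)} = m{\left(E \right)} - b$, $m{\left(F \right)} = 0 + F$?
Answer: $\frac{\sqrt{23}}{23} \approx 0.20851$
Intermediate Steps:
$m{\left(F \right)} = F$
$Q{\left(b,E \right)} = E - b$
$h{\left(o \right)} = 10 - 2 o$ ($h{\left(o \right)} = 2 \left(5 - o\right) = 10 - 2 o$)
$q{\left(x,f \right)} = \sqrt{23}$ ($q{\left(x,f \right)} = \sqrt{\left(10 - 2 \left(\left(f - 5\right) - f\right)\right) + 3} = \sqrt{\left(10 - 2 \left(\left(-5 + f\right) - f\right)\right) + 3} = \sqrt{\left(10 - -10\right) + 3} = \sqrt{\left(10 + 10\right) + 3} = \sqrt{20 + 3} = \sqrt{23}$)
$\frac{1}{q{\left(-47,39 \right)}} = \frac{1}{\sqrt{23}} = \frac{\sqrt{23}}{23}$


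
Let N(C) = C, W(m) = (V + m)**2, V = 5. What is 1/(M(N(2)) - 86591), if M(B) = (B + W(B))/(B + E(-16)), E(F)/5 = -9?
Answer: -43/3723464 ≈ -1.1548e-5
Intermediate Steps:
E(F) = -45 (E(F) = 5*(-9) = -45)
W(m) = (5 + m)**2
M(B) = (B + (5 + B)**2)/(-45 + B) (M(B) = (B + (5 + B)**2)/(B - 45) = (B + (5 + B)**2)/(-45 + B))
1/(M(N(2)) - 86591) = 1/((2 + (5 + 2)**2)/(-45 + 2) - 86591) = 1/((2 + 7**2)/(-43) - 86591) = 1/(-(2 + 49)/43 - 86591) = 1/(-1/43*51 - 86591) = 1/(-51/43 - 86591) = 1/(-3723464/43) = -43/3723464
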